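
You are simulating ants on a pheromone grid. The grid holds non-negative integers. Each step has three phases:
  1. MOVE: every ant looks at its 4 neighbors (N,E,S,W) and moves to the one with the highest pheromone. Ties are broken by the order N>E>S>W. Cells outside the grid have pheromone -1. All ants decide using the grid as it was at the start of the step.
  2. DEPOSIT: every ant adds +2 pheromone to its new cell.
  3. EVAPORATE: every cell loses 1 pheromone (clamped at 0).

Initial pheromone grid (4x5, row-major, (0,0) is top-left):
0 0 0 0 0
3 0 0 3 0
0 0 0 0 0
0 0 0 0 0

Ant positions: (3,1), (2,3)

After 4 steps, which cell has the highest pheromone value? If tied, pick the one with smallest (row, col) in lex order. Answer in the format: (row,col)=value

Answer: (1,3)=3

Derivation:
Step 1: ant0:(3,1)->N->(2,1) | ant1:(2,3)->N->(1,3)
  grid max=4 at (1,3)
Step 2: ant0:(2,1)->N->(1,1) | ant1:(1,3)->N->(0,3)
  grid max=3 at (1,3)
Step 3: ant0:(1,1)->W->(1,0) | ant1:(0,3)->S->(1,3)
  grid max=4 at (1,3)
Step 4: ant0:(1,0)->N->(0,0) | ant1:(1,3)->N->(0,3)
  grid max=3 at (1,3)
Final grid:
  1 0 0 1 0
  1 0 0 3 0
  0 0 0 0 0
  0 0 0 0 0
Max pheromone 3 at (1,3)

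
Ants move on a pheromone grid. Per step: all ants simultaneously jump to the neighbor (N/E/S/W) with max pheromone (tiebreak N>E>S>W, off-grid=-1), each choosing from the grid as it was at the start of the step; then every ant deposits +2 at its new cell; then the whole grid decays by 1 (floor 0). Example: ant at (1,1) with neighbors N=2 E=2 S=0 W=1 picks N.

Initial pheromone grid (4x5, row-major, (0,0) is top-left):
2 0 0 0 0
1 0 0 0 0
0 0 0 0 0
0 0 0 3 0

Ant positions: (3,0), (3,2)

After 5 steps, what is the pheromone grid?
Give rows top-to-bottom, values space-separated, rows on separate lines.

After step 1: ants at (2,0),(3,3)
  1 0 0 0 0
  0 0 0 0 0
  1 0 0 0 0
  0 0 0 4 0
After step 2: ants at (1,0),(2,3)
  0 0 0 0 0
  1 0 0 0 0
  0 0 0 1 0
  0 0 0 3 0
After step 3: ants at (0,0),(3,3)
  1 0 0 0 0
  0 0 0 0 0
  0 0 0 0 0
  0 0 0 4 0
After step 4: ants at (0,1),(2,3)
  0 1 0 0 0
  0 0 0 0 0
  0 0 0 1 0
  0 0 0 3 0
After step 5: ants at (0,2),(3,3)
  0 0 1 0 0
  0 0 0 0 0
  0 0 0 0 0
  0 0 0 4 0

0 0 1 0 0
0 0 0 0 0
0 0 0 0 0
0 0 0 4 0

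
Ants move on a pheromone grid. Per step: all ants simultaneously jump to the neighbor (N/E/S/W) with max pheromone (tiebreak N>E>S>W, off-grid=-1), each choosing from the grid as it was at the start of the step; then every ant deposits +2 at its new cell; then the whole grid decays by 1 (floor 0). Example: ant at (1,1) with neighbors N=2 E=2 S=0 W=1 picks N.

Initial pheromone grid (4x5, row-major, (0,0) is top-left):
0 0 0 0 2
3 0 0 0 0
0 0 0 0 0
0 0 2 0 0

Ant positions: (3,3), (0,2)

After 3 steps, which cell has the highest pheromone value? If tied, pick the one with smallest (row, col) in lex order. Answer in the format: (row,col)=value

Answer: (3,2)=3

Derivation:
Step 1: ant0:(3,3)->W->(3,2) | ant1:(0,2)->E->(0,3)
  grid max=3 at (3,2)
Step 2: ant0:(3,2)->N->(2,2) | ant1:(0,3)->E->(0,4)
  grid max=2 at (0,4)
Step 3: ant0:(2,2)->S->(3,2) | ant1:(0,4)->S->(1,4)
  grid max=3 at (3,2)
Final grid:
  0 0 0 0 1
  0 0 0 0 1
  0 0 0 0 0
  0 0 3 0 0
Max pheromone 3 at (3,2)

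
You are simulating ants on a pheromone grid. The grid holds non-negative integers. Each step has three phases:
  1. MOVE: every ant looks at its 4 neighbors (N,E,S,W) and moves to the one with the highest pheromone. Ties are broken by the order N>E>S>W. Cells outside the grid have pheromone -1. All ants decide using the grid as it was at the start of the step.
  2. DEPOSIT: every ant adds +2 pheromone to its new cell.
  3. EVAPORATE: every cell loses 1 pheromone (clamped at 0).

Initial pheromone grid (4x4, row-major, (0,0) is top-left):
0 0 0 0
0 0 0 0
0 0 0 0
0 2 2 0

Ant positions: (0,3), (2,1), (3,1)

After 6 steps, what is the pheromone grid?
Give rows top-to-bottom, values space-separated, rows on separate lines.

After step 1: ants at (1,3),(3,1),(3,2)
  0 0 0 0
  0 0 0 1
  0 0 0 0
  0 3 3 0
After step 2: ants at (0,3),(3,2),(3,1)
  0 0 0 1
  0 0 0 0
  0 0 0 0
  0 4 4 0
After step 3: ants at (1,3),(3,1),(3,2)
  0 0 0 0
  0 0 0 1
  0 0 0 0
  0 5 5 0
After step 4: ants at (0,3),(3,2),(3,1)
  0 0 0 1
  0 0 0 0
  0 0 0 0
  0 6 6 0
After step 5: ants at (1,3),(3,1),(3,2)
  0 0 0 0
  0 0 0 1
  0 0 0 0
  0 7 7 0
After step 6: ants at (0,3),(3,2),(3,1)
  0 0 0 1
  0 0 0 0
  0 0 0 0
  0 8 8 0

0 0 0 1
0 0 0 0
0 0 0 0
0 8 8 0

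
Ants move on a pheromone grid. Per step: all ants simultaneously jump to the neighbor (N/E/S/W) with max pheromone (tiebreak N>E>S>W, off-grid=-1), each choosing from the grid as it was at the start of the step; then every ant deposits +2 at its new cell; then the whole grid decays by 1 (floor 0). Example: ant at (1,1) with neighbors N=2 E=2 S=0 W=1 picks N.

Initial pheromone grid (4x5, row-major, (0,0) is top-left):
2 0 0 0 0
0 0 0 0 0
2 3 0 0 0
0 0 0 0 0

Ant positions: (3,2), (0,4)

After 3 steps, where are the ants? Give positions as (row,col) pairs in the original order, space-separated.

Step 1: ant0:(3,2)->N->(2,2) | ant1:(0,4)->S->(1,4)
  grid max=2 at (2,1)
Step 2: ant0:(2,2)->W->(2,1) | ant1:(1,4)->N->(0,4)
  grid max=3 at (2,1)
Step 3: ant0:(2,1)->N->(1,1) | ant1:(0,4)->S->(1,4)
  grid max=2 at (2,1)

(1,1) (1,4)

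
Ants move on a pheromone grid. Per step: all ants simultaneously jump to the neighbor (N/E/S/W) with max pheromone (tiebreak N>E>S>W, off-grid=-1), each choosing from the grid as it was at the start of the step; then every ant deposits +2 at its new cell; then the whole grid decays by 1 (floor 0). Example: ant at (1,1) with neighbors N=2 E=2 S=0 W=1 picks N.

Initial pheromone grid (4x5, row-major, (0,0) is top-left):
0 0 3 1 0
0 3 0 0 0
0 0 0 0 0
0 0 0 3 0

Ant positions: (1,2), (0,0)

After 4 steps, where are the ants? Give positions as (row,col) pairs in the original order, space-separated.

Step 1: ant0:(1,2)->N->(0,2) | ant1:(0,0)->E->(0,1)
  grid max=4 at (0,2)
Step 2: ant0:(0,2)->W->(0,1) | ant1:(0,1)->E->(0,2)
  grid max=5 at (0,2)
Step 3: ant0:(0,1)->E->(0,2) | ant1:(0,2)->W->(0,1)
  grid max=6 at (0,2)
Step 4: ant0:(0,2)->W->(0,1) | ant1:(0,1)->E->(0,2)
  grid max=7 at (0,2)

(0,1) (0,2)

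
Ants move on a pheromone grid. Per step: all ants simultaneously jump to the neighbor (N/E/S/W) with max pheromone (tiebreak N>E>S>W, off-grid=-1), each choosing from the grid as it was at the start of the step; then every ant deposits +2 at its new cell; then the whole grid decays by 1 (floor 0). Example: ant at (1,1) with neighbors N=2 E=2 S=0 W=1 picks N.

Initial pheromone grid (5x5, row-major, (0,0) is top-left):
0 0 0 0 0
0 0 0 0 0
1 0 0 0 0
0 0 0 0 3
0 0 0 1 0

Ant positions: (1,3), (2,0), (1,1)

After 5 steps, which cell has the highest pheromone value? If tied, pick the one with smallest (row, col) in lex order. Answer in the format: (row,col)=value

Step 1: ant0:(1,3)->N->(0,3) | ant1:(2,0)->N->(1,0) | ant2:(1,1)->N->(0,1)
  grid max=2 at (3,4)
Step 2: ant0:(0,3)->E->(0,4) | ant1:(1,0)->N->(0,0) | ant2:(0,1)->E->(0,2)
  grid max=1 at (0,0)
Step 3: ant0:(0,4)->S->(1,4) | ant1:(0,0)->E->(0,1) | ant2:(0,2)->E->(0,3)
  grid max=1 at (0,1)
Step 4: ant0:(1,4)->N->(0,4) | ant1:(0,1)->E->(0,2) | ant2:(0,3)->E->(0,4)
  grid max=3 at (0,4)
Step 5: ant0:(0,4)->S->(1,4) | ant1:(0,2)->E->(0,3) | ant2:(0,4)->S->(1,4)
  grid max=3 at (1,4)
Final grid:
  0 0 0 1 2
  0 0 0 0 3
  0 0 0 0 0
  0 0 0 0 0
  0 0 0 0 0
Max pheromone 3 at (1,4)

Answer: (1,4)=3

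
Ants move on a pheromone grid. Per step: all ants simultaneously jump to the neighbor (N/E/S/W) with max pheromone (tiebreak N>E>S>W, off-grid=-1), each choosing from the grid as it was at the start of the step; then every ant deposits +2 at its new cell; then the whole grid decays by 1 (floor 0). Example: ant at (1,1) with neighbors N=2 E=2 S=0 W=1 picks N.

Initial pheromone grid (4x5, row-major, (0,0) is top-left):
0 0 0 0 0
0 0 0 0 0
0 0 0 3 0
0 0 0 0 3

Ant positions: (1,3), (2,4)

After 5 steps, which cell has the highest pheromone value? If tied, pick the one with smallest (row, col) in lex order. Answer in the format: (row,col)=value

Step 1: ant0:(1,3)->S->(2,3) | ant1:(2,4)->S->(3,4)
  grid max=4 at (2,3)
Step 2: ant0:(2,3)->N->(1,3) | ant1:(3,4)->N->(2,4)
  grid max=3 at (2,3)
Step 3: ant0:(1,3)->S->(2,3) | ant1:(2,4)->S->(3,4)
  grid max=4 at (2,3)
Step 4: ant0:(2,3)->N->(1,3) | ant1:(3,4)->N->(2,4)
  grid max=3 at (2,3)
Step 5: ant0:(1,3)->S->(2,3) | ant1:(2,4)->S->(3,4)
  grid max=4 at (2,3)
Final grid:
  0 0 0 0 0
  0 0 0 0 0
  0 0 0 4 0
  0 0 0 0 4
Max pheromone 4 at (2,3)

Answer: (2,3)=4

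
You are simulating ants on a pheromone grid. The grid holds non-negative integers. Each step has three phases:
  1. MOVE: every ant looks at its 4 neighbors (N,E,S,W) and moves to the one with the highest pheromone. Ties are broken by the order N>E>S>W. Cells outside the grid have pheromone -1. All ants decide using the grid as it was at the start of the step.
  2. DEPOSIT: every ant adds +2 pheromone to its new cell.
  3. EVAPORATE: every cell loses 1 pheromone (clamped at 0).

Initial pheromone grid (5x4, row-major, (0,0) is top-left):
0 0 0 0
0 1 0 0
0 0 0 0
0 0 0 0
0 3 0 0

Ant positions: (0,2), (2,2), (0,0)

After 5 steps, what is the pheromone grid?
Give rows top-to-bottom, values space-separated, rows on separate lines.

After step 1: ants at (0,3),(1,2),(0,1)
  0 1 0 1
  0 0 1 0
  0 0 0 0
  0 0 0 0
  0 2 0 0
After step 2: ants at (1,3),(0,2),(0,2)
  0 0 3 0
  0 0 0 1
  0 0 0 0
  0 0 0 0
  0 1 0 0
After step 3: ants at (0,3),(0,3),(0,3)
  0 0 2 5
  0 0 0 0
  0 0 0 0
  0 0 0 0
  0 0 0 0
After step 4: ants at (0,2),(0,2),(0,2)
  0 0 7 4
  0 0 0 0
  0 0 0 0
  0 0 0 0
  0 0 0 0
After step 5: ants at (0,3),(0,3),(0,3)
  0 0 6 9
  0 0 0 0
  0 0 0 0
  0 0 0 0
  0 0 0 0

0 0 6 9
0 0 0 0
0 0 0 0
0 0 0 0
0 0 0 0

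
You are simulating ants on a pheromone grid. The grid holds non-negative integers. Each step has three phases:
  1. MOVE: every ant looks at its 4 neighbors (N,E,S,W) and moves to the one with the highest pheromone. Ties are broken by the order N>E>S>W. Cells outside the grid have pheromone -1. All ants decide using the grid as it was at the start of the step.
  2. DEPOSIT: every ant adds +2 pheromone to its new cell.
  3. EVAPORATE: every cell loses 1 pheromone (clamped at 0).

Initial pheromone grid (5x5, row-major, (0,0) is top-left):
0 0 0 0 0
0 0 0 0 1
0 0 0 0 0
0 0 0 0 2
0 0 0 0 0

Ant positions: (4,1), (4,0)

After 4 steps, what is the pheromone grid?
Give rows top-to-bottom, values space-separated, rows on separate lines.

After step 1: ants at (3,1),(3,0)
  0 0 0 0 0
  0 0 0 0 0
  0 0 0 0 0
  1 1 0 0 1
  0 0 0 0 0
After step 2: ants at (3,0),(3,1)
  0 0 0 0 0
  0 0 0 0 0
  0 0 0 0 0
  2 2 0 0 0
  0 0 0 0 0
After step 3: ants at (3,1),(3,0)
  0 0 0 0 0
  0 0 0 0 0
  0 0 0 0 0
  3 3 0 0 0
  0 0 0 0 0
After step 4: ants at (3,0),(3,1)
  0 0 0 0 0
  0 0 0 0 0
  0 0 0 0 0
  4 4 0 0 0
  0 0 0 0 0

0 0 0 0 0
0 0 0 0 0
0 0 0 0 0
4 4 0 0 0
0 0 0 0 0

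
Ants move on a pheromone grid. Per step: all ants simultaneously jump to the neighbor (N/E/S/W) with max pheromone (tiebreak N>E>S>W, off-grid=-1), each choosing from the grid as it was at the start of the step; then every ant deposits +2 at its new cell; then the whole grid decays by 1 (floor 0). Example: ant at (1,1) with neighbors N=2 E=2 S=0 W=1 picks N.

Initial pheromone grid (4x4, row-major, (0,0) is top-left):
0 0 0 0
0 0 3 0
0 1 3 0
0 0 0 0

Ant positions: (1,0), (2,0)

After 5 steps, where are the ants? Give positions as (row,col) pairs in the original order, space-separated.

Step 1: ant0:(1,0)->N->(0,0) | ant1:(2,0)->E->(2,1)
  grid max=2 at (1,2)
Step 2: ant0:(0,0)->E->(0,1) | ant1:(2,1)->E->(2,2)
  grid max=3 at (2,2)
Step 3: ant0:(0,1)->E->(0,2) | ant1:(2,2)->N->(1,2)
  grid max=2 at (1,2)
Step 4: ant0:(0,2)->S->(1,2) | ant1:(1,2)->S->(2,2)
  grid max=3 at (1,2)
Step 5: ant0:(1,2)->S->(2,2) | ant1:(2,2)->N->(1,2)
  grid max=4 at (1,2)

(2,2) (1,2)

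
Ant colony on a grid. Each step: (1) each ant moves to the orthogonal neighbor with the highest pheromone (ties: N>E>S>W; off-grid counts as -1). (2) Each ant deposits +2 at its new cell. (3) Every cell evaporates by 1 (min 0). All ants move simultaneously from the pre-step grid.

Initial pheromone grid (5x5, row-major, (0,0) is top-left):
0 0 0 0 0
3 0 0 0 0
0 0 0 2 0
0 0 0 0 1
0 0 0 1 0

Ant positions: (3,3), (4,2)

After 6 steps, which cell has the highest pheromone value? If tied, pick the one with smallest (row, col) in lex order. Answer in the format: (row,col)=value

Step 1: ant0:(3,3)->N->(2,3) | ant1:(4,2)->E->(4,3)
  grid max=3 at (2,3)
Step 2: ant0:(2,3)->N->(1,3) | ant1:(4,3)->N->(3,3)
  grid max=2 at (2,3)
Step 3: ant0:(1,3)->S->(2,3) | ant1:(3,3)->N->(2,3)
  grid max=5 at (2,3)
Step 4: ant0:(2,3)->N->(1,3) | ant1:(2,3)->N->(1,3)
  grid max=4 at (2,3)
Step 5: ant0:(1,3)->S->(2,3) | ant1:(1,3)->S->(2,3)
  grid max=7 at (2,3)
Step 6: ant0:(2,3)->N->(1,3) | ant1:(2,3)->N->(1,3)
  grid max=6 at (2,3)
Final grid:
  0 0 0 0 0
  0 0 0 5 0
  0 0 0 6 0
  0 0 0 0 0
  0 0 0 0 0
Max pheromone 6 at (2,3)

Answer: (2,3)=6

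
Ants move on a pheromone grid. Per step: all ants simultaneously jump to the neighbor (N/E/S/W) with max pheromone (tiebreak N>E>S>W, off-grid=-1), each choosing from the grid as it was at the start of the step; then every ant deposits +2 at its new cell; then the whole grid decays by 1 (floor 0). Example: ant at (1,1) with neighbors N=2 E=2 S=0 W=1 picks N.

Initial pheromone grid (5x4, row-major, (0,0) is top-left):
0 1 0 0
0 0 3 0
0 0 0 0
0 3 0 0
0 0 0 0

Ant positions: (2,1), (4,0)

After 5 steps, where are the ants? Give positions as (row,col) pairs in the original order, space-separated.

Step 1: ant0:(2,1)->S->(3,1) | ant1:(4,0)->N->(3,0)
  grid max=4 at (3,1)
Step 2: ant0:(3,1)->W->(3,0) | ant1:(3,0)->E->(3,1)
  grid max=5 at (3,1)
Step 3: ant0:(3,0)->E->(3,1) | ant1:(3,1)->W->(3,0)
  grid max=6 at (3,1)
Step 4: ant0:(3,1)->W->(3,0) | ant1:(3,0)->E->(3,1)
  grid max=7 at (3,1)
Step 5: ant0:(3,0)->E->(3,1) | ant1:(3,1)->W->(3,0)
  grid max=8 at (3,1)

(3,1) (3,0)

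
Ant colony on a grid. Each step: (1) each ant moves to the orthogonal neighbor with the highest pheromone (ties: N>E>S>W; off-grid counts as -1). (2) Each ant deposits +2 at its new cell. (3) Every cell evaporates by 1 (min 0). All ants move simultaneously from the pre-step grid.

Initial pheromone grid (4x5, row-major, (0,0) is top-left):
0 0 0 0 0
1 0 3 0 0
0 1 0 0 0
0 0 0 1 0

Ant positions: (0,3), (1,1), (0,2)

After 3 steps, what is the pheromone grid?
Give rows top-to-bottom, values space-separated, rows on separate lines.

After step 1: ants at (0,4),(1,2),(1,2)
  0 0 0 0 1
  0 0 6 0 0
  0 0 0 0 0
  0 0 0 0 0
After step 2: ants at (1,4),(0,2),(0,2)
  0 0 3 0 0
  0 0 5 0 1
  0 0 0 0 0
  0 0 0 0 0
After step 3: ants at (0,4),(1,2),(1,2)
  0 0 2 0 1
  0 0 8 0 0
  0 0 0 0 0
  0 0 0 0 0

0 0 2 0 1
0 0 8 0 0
0 0 0 0 0
0 0 0 0 0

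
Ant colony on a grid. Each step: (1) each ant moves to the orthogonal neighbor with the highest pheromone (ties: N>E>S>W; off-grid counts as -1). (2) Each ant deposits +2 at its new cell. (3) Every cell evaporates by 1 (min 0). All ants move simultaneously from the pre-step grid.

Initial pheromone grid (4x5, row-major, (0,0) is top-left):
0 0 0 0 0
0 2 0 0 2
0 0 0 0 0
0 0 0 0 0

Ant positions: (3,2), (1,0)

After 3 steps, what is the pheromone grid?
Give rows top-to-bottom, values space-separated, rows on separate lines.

After step 1: ants at (2,2),(1,1)
  0 0 0 0 0
  0 3 0 0 1
  0 0 1 0 0
  0 0 0 0 0
After step 2: ants at (1,2),(0,1)
  0 1 0 0 0
  0 2 1 0 0
  0 0 0 0 0
  0 0 0 0 0
After step 3: ants at (1,1),(1,1)
  0 0 0 0 0
  0 5 0 0 0
  0 0 0 0 0
  0 0 0 0 0

0 0 0 0 0
0 5 0 0 0
0 0 0 0 0
0 0 0 0 0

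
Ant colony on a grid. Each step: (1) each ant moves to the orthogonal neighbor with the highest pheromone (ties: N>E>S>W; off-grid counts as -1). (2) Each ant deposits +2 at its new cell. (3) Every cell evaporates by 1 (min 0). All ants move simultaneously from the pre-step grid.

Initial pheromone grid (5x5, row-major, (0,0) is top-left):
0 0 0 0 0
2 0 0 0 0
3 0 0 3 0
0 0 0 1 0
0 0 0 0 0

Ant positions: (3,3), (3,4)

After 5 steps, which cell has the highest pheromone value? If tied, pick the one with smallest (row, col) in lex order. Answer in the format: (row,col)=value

Answer: (2,3)=8

Derivation:
Step 1: ant0:(3,3)->N->(2,3) | ant1:(3,4)->W->(3,3)
  grid max=4 at (2,3)
Step 2: ant0:(2,3)->S->(3,3) | ant1:(3,3)->N->(2,3)
  grid max=5 at (2,3)
Step 3: ant0:(3,3)->N->(2,3) | ant1:(2,3)->S->(3,3)
  grid max=6 at (2,3)
Step 4: ant0:(2,3)->S->(3,3) | ant1:(3,3)->N->(2,3)
  grid max=7 at (2,3)
Step 5: ant0:(3,3)->N->(2,3) | ant1:(2,3)->S->(3,3)
  grid max=8 at (2,3)
Final grid:
  0 0 0 0 0
  0 0 0 0 0
  0 0 0 8 0
  0 0 0 6 0
  0 0 0 0 0
Max pheromone 8 at (2,3)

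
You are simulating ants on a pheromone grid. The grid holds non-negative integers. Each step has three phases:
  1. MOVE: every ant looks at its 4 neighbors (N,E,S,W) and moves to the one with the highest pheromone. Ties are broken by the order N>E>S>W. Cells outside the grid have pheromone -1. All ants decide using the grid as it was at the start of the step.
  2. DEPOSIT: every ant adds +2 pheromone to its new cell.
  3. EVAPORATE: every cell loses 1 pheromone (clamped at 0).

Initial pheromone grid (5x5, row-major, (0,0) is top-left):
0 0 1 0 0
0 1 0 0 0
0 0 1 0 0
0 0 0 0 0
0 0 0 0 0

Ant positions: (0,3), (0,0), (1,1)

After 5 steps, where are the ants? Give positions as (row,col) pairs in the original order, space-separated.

Step 1: ant0:(0,3)->W->(0,2) | ant1:(0,0)->E->(0,1) | ant2:(1,1)->N->(0,1)
  grid max=3 at (0,1)
Step 2: ant0:(0,2)->W->(0,1) | ant1:(0,1)->E->(0,2) | ant2:(0,1)->E->(0,2)
  grid max=5 at (0,2)
Step 3: ant0:(0,1)->E->(0,2) | ant1:(0,2)->W->(0,1) | ant2:(0,2)->W->(0,1)
  grid max=7 at (0,1)
Step 4: ant0:(0,2)->W->(0,1) | ant1:(0,1)->E->(0,2) | ant2:(0,1)->E->(0,2)
  grid max=9 at (0,2)
Step 5: ant0:(0,1)->E->(0,2) | ant1:(0,2)->W->(0,1) | ant2:(0,2)->W->(0,1)
  grid max=11 at (0,1)

(0,2) (0,1) (0,1)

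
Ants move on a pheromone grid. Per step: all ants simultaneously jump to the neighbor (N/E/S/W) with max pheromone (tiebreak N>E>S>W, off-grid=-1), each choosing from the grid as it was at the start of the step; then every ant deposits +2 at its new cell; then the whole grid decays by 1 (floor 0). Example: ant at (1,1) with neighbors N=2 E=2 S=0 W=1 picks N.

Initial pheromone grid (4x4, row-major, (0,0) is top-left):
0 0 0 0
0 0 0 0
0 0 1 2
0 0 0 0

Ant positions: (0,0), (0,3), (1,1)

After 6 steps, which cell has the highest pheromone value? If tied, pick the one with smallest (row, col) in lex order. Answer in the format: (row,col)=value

Step 1: ant0:(0,0)->E->(0,1) | ant1:(0,3)->S->(1,3) | ant2:(1,1)->N->(0,1)
  grid max=3 at (0,1)
Step 2: ant0:(0,1)->E->(0,2) | ant1:(1,3)->S->(2,3) | ant2:(0,1)->E->(0,2)
  grid max=3 at (0,2)
Step 3: ant0:(0,2)->W->(0,1) | ant1:(2,3)->N->(1,3) | ant2:(0,2)->W->(0,1)
  grid max=5 at (0,1)
Step 4: ant0:(0,1)->E->(0,2) | ant1:(1,3)->S->(2,3) | ant2:(0,1)->E->(0,2)
  grid max=5 at (0,2)
Step 5: ant0:(0,2)->W->(0,1) | ant1:(2,3)->N->(1,3) | ant2:(0,2)->W->(0,1)
  grid max=7 at (0,1)
Step 6: ant0:(0,1)->E->(0,2) | ant1:(1,3)->S->(2,3) | ant2:(0,1)->E->(0,2)
  grid max=7 at (0,2)
Final grid:
  0 6 7 0
  0 0 0 0
  0 0 0 2
  0 0 0 0
Max pheromone 7 at (0,2)

Answer: (0,2)=7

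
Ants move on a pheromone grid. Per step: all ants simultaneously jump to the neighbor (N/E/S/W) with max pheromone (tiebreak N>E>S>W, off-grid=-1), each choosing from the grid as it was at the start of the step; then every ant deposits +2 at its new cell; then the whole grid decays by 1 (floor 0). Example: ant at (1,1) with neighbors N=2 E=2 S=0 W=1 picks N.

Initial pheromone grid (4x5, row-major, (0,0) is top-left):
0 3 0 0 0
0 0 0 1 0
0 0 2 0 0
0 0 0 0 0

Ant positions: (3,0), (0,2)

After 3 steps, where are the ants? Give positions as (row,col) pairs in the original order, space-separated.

Step 1: ant0:(3,0)->N->(2,0) | ant1:(0,2)->W->(0,1)
  grid max=4 at (0,1)
Step 2: ant0:(2,0)->N->(1,0) | ant1:(0,1)->E->(0,2)
  grid max=3 at (0,1)
Step 3: ant0:(1,0)->N->(0,0) | ant1:(0,2)->W->(0,1)
  grid max=4 at (0,1)

(0,0) (0,1)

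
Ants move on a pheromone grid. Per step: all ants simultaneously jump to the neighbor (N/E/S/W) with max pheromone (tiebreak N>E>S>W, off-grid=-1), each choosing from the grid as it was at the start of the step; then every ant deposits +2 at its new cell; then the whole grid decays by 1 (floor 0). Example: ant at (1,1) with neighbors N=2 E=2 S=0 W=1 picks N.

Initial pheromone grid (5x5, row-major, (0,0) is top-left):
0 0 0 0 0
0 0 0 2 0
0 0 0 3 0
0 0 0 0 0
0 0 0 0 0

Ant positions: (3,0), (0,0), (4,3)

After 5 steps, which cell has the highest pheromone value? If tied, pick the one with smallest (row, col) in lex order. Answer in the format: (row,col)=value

Step 1: ant0:(3,0)->N->(2,0) | ant1:(0,0)->E->(0,1) | ant2:(4,3)->N->(3,3)
  grid max=2 at (2,3)
Step 2: ant0:(2,0)->N->(1,0) | ant1:(0,1)->E->(0,2) | ant2:(3,3)->N->(2,3)
  grid max=3 at (2,3)
Step 3: ant0:(1,0)->N->(0,0) | ant1:(0,2)->E->(0,3) | ant2:(2,3)->N->(1,3)
  grid max=2 at (2,3)
Step 4: ant0:(0,0)->E->(0,1) | ant1:(0,3)->S->(1,3) | ant2:(1,3)->S->(2,3)
  grid max=3 at (2,3)
Step 5: ant0:(0,1)->E->(0,2) | ant1:(1,3)->S->(2,3) | ant2:(2,3)->N->(1,3)
  grid max=4 at (2,3)
Final grid:
  0 0 1 0 0
  0 0 0 3 0
  0 0 0 4 0
  0 0 0 0 0
  0 0 0 0 0
Max pheromone 4 at (2,3)

Answer: (2,3)=4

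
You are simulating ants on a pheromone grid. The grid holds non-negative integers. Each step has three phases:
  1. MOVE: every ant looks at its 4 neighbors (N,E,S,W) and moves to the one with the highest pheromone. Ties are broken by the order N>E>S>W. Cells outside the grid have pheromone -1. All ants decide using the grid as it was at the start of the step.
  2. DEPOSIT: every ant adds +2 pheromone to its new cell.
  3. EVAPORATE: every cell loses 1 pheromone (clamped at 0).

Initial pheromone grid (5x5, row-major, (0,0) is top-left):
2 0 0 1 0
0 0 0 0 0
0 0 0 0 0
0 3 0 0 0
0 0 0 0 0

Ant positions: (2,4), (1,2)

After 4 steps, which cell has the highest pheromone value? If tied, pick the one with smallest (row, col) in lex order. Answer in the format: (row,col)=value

Answer: (0,3)=3

Derivation:
Step 1: ant0:(2,4)->N->(1,4) | ant1:(1,2)->N->(0,2)
  grid max=2 at (3,1)
Step 2: ant0:(1,4)->N->(0,4) | ant1:(0,2)->E->(0,3)
  grid max=1 at (0,3)
Step 3: ant0:(0,4)->W->(0,3) | ant1:(0,3)->E->(0,4)
  grid max=2 at (0,3)
Step 4: ant0:(0,3)->E->(0,4) | ant1:(0,4)->W->(0,3)
  grid max=3 at (0,3)
Final grid:
  0 0 0 3 3
  0 0 0 0 0
  0 0 0 0 0
  0 0 0 0 0
  0 0 0 0 0
Max pheromone 3 at (0,3)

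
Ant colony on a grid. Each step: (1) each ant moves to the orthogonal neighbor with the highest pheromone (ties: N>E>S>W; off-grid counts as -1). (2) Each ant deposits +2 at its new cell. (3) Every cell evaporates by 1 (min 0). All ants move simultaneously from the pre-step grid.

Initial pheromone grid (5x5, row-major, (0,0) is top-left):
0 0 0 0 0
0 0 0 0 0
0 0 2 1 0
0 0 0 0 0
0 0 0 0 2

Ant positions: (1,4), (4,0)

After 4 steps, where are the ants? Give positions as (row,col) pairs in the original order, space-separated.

Step 1: ant0:(1,4)->N->(0,4) | ant1:(4,0)->N->(3,0)
  grid max=1 at (0,4)
Step 2: ant0:(0,4)->S->(1,4) | ant1:(3,0)->N->(2,0)
  grid max=1 at (1,4)
Step 3: ant0:(1,4)->N->(0,4) | ant1:(2,0)->N->(1,0)
  grid max=1 at (0,4)
Step 4: ant0:(0,4)->S->(1,4) | ant1:(1,0)->N->(0,0)
  grid max=1 at (0,0)

(1,4) (0,0)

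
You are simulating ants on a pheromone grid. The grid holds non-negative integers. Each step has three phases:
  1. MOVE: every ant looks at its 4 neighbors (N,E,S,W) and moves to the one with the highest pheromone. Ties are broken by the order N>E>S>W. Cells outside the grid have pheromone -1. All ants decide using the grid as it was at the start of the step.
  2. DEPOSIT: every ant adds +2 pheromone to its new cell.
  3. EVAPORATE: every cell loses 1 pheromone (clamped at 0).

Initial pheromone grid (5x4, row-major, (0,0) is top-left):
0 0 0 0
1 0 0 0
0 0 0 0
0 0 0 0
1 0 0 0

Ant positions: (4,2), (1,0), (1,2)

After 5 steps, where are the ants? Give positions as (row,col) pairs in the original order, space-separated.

Step 1: ant0:(4,2)->N->(3,2) | ant1:(1,0)->N->(0,0) | ant2:(1,2)->N->(0,2)
  grid max=1 at (0,0)
Step 2: ant0:(3,2)->N->(2,2) | ant1:(0,0)->E->(0,1) | ant2:(0,2)->E->(0,3)
  grid max=1 at (0,1)
Step 3: ant0:(2,2)->N->(1,2) | ant1:(0,1)->E->(0,2) | ant2:(0,3)->S->(1,3)
  grid max=1 at (0,2)
Step 4: ant0:(1,2)->N->(0,2) | ant1:(0,2)->S->(1,2) | ant2:(1,3)->W->(1,2)
  grid max=4 at (1,2)
Step 5: ant0:(0,2)->S->(1,2) | ant1:(1,2)->N->(0,2) | ant2:(1,2)->N->(0,2)
  grid max=5 at (0,2)

(1,2) (0,2) (0,2)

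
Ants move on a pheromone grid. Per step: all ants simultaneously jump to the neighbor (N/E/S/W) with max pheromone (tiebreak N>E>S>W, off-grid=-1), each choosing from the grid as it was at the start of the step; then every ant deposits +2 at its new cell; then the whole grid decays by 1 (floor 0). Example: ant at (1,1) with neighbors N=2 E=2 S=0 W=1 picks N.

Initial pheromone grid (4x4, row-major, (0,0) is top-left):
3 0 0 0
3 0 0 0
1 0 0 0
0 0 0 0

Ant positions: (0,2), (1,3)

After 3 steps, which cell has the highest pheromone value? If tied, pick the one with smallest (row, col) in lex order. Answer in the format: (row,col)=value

Answer: (0,3)=5

Derivation:
Step 1: ant0:(0,2)->E->(0,3) | ant1:(1,3)->N->(0,3)
  grid max=3 at (0,3)
Step 2: ant0:(0,3)->S->(1,3) | ant1:(0,3)->S->(1,3)
  grid max=3 at (1,3)
Step 3: ant0:(1,3)->N->(0,3) | ant1:(1,3)->N->(0,3)
  grid max=5 at (0,3)
Final grid:
  0 0 0 5
  0 0 0 2
  0 0 0 0
  0 0 0 0
Max pheromone 5 at (0,3)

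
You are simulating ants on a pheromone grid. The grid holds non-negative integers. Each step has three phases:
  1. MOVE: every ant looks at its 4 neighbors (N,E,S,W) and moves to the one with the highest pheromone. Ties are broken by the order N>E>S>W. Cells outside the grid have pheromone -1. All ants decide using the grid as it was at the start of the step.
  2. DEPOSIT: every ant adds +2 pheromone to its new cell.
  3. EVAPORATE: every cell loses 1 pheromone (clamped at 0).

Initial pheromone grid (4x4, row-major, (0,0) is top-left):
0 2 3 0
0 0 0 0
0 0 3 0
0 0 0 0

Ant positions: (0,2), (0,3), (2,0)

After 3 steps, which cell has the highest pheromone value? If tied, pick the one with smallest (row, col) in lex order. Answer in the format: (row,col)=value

Step 1: ant0:(0,2)->W->(0,1) | ant1:(0,3)->W->(0,2) | ant2:(2,0)->N->(1,0)
  grid max=4 at (0,2)
Step 2: ant0:(0,1)->E->(0,2) | ant1:(0,2)->W->(0,1) | ant2:(1,0)->N->(0,0)
  grid max=5 at (0,2)
Step 3: ant0:(0,2)->W->(0,1) | ant1:(0,1)->E->(0,2) | ant2:(0,0)->E->(0,1)
  grid max=7 at (0,1)
Final grid:
  0 7 6 0
  0 0 0 0
  0 0 0 0
  0 0 0 0
Max pheromone 7 at (0,1)

Answer: (0,1)=7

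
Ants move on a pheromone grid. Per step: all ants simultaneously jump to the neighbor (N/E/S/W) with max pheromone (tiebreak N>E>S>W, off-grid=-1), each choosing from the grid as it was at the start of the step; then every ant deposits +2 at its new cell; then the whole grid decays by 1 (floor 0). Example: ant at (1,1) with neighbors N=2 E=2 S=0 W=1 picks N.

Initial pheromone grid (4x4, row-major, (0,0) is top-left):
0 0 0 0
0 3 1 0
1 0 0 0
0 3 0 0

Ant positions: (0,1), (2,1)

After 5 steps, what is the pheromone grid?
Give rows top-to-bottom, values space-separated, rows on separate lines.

After step 1: ants at (1,1),(1,1)
  0 0 0 0
  0 6 0 0
  0 0 0 0
  0 2 0 0
After step 2: ants at (0,1),(0,1)
  0 3 0 0
  0 5 0 0
  0 0 0 0
  0 1 0 0
After step 3: ants at (1,1),(1,1)
  0 2 0 0
  0 8 0 0
  0 0 0 0
  0 0 0 0
After step 4: ants at (0,1),(0,1)
  0 5 0 0
  0 7 0 0
  0 0 0 0
  0 0 0 0
After step 5: ants at (1,1),(1,1)
  0 4 0 0
  0 10 0 0
  0 0 0 0
  0 0 0 0

0 4 0 0
0 10 0 0
0 0 0 0
0 0 0 0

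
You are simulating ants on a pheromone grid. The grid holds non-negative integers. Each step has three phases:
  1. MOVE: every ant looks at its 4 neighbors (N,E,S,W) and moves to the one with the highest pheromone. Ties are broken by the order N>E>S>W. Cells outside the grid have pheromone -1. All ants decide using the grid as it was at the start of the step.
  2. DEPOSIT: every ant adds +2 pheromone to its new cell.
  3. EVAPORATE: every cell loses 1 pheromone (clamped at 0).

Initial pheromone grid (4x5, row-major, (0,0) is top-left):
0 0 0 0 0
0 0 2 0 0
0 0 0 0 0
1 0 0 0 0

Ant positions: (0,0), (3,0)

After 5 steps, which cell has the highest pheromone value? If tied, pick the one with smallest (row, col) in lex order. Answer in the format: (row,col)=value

Step 1: ant0:(0,0)->E->(0,1) | ant1:(3,0)->N->(2,0)
  grid max=1 at (0,1)
Step 2: ant0:(0,1)->E->(0,2) | ant1:(2,0)->N->(1,0)
  grid max=1 at (0,2)
Step 3: ant0:(0,2)->E->(0,3) | ant1:(1,0)->N->(0,0)
  grid max=1 at (0,0)
Step 4: ant0:(0,3)->E->(0,4) | ant1:(0,0)->E->(0,1)
  grid max=1 at (0,1)
Step 5: ant0:(0,4)->S->(1,4) | ant1:(0,1)->E->(0,2)
  grid max=1 at (0,2)
Final grid:
  0 0 1 0 0
  0 0 0 0 1
  0 0 0 0 0
  0 0 0 0 0
Max pheromone 1 at (0,2)

Answer: (0,2)=1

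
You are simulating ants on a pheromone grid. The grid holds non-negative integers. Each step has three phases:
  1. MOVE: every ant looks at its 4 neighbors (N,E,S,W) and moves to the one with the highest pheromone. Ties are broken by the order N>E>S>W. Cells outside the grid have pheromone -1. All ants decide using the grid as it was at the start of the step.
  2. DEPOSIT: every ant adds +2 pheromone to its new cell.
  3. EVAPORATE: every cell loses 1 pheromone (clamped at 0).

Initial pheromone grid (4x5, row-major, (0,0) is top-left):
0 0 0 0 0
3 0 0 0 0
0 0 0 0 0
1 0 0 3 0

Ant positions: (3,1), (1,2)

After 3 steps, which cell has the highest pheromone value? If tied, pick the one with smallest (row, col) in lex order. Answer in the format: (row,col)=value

Step 1: ant0:(3,1)->W->(3,0) | ant1:(1,2)->N->(0,2)
  grid max=2 at (1,0)
Step 2: ant0:(3,0)->N->(2,0) | ant1:(0,2)->E->(0,3)
  grid max=1 at (0,3)
Step 3: ant0:(2,0)->N->(1,0) | ant1:(0,3)->E->(0,4)
  grid max=2 at (1,0)
Final grid:
  0 0 0 0 1
  2 0 0 0 0
  0 0 0 0 0
  0 0 0 0 0
Max pheromone 2 at (1,0)

Answer: (1,0)=2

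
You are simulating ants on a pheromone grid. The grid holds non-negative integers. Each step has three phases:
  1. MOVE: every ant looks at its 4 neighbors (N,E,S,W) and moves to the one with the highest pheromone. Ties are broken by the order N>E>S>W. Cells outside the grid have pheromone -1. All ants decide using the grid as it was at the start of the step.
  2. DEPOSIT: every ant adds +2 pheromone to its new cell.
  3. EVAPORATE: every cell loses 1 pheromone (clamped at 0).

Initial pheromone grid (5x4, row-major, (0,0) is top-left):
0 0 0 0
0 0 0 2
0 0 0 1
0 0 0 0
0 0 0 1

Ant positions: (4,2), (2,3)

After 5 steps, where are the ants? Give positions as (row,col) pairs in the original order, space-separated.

Step 1: ant0:(4,2)->E->(4,3) | ant1:(2,3)->N->(1,3)
  grid max=3 at (1,3)
Step 2: ant0:(4,3)->N->(3,3) | ant1:(1,3)->N->(0,3)
  grid max=2 at (1,3)
Step 3: ant0:(3,3)->S->(4,3) | ant1:(0,3)->S->(1,3)
  grid max=3 at (1,3)
Step 4: ant0:(4,3)->N->(3,3) | ant1:(1,3)->N->(0,3)
  grid max=2 at (1,3)
Step 5: ant0:(3,3)->S->(4,3) | ant1:(0,3)->S->(1,3)
  grid max=3 at (1,3)

(4,3) (1,3)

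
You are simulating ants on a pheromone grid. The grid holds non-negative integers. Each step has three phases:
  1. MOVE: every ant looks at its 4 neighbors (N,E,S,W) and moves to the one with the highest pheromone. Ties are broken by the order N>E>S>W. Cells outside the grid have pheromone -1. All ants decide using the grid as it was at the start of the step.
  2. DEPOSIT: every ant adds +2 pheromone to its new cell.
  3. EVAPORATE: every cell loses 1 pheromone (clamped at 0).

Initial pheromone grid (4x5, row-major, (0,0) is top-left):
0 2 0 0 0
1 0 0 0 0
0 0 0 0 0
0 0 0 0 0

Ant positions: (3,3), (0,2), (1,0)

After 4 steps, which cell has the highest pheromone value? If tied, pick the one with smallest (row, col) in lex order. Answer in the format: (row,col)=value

Answer: (0,1)=6

Derivation:
Step 1: ant0:(3,3)->N->(2,3) | ant1:(0,2)->W->(0,1) | ant2:(1,0)->N->(0,0)
  grid max=3 at (0,1)
Step 2: ant0:(2,3)->N->(1,3) | ant1:(0,1)->W->(0,0) | ant2:(0,0)->E->(0,1)
  grid max=4 at (0,1)
Step 3: ant0:(1,3)->N->(0,3) | ant1:(0,0)->E->(0,1) | ant2:(0,1)->W->(0,0)
  grid max=5 at (0,1)
Step 4: ant0:(0,3)->E->(0,4) | ant1:(0,1)->W->(0,0) | ant2:(0,0)->E->(0,1)
  grid max=6 at (0,1)
Final grid:
  4 6 0 0 1
  0 0 0 0 0
  0 0 0 0 0
  0 0 0 0 0
Max pheromone 6 at (0,1)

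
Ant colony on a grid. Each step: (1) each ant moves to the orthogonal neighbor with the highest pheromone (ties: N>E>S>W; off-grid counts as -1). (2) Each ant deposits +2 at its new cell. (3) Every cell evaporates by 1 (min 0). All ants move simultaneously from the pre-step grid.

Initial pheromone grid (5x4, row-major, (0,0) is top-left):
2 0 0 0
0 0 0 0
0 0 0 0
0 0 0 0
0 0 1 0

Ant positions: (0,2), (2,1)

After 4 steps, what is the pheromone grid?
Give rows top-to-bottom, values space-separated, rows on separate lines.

After step 1: ants at (0,3),(1,1)
  1 0 0 1
  0 1 0 0
  0 0 0 0
  0 0 0 0
  0 0 0 0
After step 2: ants at (1,3),(0,1)
  0 1 0 0
  0 0 0 1
  0 0 0 0
  0 0 0 0
  0 0 0 0
After step 3: ants at (0,3),(0,2)
  0 0 1 1
  0 0 0 0
  0 0 0 0
  0 0 0 0
  0 0 0 0
After step 4: ants at (0,2),(0,3)
  0 0 2 2
  0 0 0 0
  0 0 0 0
  0 0 0 0
  0 0 0 0

0 0 2 2
0 0 0 0
0 0 0 0
0 0 0 0
0 0 0 0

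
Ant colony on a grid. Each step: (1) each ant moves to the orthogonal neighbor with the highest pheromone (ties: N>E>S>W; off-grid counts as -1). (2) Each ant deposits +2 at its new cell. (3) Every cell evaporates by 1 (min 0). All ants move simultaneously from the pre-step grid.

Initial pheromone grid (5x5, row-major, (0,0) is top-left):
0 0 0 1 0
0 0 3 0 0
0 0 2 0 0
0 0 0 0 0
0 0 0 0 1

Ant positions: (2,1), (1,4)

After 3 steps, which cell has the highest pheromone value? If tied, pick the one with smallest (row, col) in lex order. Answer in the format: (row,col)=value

Step 1: ant0:(2,1)->E->(2,2) | ant1:(1,4)->N->(0,4)
  grid max=3 at (2,2)
Step 2: ant0:(2,2)->N->(1,2) | ant1:(0,4)->S->(1,4)
  grid max=3 at (1,2)
Step 3: ant0:(1,2)->S->(2,2) | ant1:(1,4)->N->(0,4)
  grid max=3 at (2,2)
Final grid:
  0 0 0 0 1
  0 0 2 0 0
  0 0 3 0 0
  0 0 0 0 0
  0 0 0 0 0
Max pheromone 3 at (2,2)

Answer: (2,2)=3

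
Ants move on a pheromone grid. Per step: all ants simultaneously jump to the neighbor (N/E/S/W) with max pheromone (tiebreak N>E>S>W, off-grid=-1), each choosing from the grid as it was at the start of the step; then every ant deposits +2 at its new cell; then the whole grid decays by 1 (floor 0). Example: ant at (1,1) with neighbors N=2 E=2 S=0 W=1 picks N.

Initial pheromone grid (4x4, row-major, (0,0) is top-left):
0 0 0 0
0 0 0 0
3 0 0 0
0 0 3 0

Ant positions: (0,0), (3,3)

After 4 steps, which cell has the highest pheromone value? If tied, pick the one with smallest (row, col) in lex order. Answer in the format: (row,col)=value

Answer: (3,2)=3

Derivation:
Step 1: ant0:(0,0)->E->(0,1) | ant1:(3,3)->W->(3,2)
  grid max=4 at (3,2)
Step 2: ant0:(0,1)->E->(0,2) | ant1:(3,2)->N->(2,2)
  grid max=3 at (3,2)
Step 3: ant0:(0,2)->E->(0,3) | ant1:(2,2)->S->(3,2)
  grid max=4 at (3,2)
Step 4: ant0:(0,3)->S->(1,3) | ant1:(3,2)->N->(2,2)
  grid max=3 at (3,2)
Final grid:
  0 0 0 0
  0 0 0 1
  0 0 1 0
  0 0 3 0
Max pheromone 3 at (3,2)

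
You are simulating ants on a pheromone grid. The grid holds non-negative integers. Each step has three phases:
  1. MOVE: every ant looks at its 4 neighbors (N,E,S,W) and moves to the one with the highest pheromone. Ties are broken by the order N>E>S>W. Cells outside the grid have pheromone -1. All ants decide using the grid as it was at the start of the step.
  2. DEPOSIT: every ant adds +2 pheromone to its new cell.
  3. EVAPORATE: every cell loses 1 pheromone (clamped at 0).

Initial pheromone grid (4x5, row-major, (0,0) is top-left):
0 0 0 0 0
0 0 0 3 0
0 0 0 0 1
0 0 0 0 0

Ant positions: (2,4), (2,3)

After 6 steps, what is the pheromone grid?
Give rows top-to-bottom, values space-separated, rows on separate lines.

After step 1: ants at (1,4),(1,3)
  0 0 0 0 0
  0 0 0 4 1
  0 0 0 0 0
  0 0 0 0 0
After step 2: ants at (1,3),(1,4)
  0 0 0 0 0
  0 0 0 5 2
  0 0 0 0 0
  0 0 0 0 0
After step 3: ants at (1,4),(1,3)
  0 0 0 0 0
  0 0 0 6 3
  0 0 0 0 0
  0 0 0 0 0
After step 4: ants at (1,3),(1,4)
  0 0 0 0 0
  0 0 0 7 4
  0 0 0 0 0
  0 0 0 0 0
After step 5: ants at (1,4),(1,3)
  0 0 0 0 0
  0 0 0 8 5
  0 0 0 0 0
  0 0 0 0 0
After step 6: ants at (1,3),(1,4)
  0 0 0 0 0
  0 0 0 9 6
  0 0 0 0 0
  0 0 0 0 0

0 0 0 0 0
0 0 0 9 6
0 0 0 0 0
0 0 0 0 0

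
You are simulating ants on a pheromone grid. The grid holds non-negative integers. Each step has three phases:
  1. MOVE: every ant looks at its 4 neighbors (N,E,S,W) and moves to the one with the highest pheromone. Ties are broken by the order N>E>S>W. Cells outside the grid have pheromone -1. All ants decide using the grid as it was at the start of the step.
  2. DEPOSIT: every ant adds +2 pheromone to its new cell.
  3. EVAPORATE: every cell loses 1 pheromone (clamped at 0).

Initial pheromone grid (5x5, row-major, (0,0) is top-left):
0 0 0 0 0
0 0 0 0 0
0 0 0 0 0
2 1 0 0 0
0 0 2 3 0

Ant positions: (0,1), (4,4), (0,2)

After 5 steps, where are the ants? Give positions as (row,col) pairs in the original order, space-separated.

Step 1: ant0:(0,1)->E->(0,2) | ant1:(4,4)->W->(4,3) | ant2:(0,2)->E->(0,3)
  grid max=4 at (4,3)
Step 2: ant0:(0,2)->E->(0,3) | ant1:(4,3)->W->(4,2) | ant2:(0,3)->W->(0,2)
  grid max=3 at (4,3)
Step 3: ant0:(0,3)->W->(0,2) | ant1:(4,2)->E->(4,3) | ant2:(0,2)->E->(0,3)
  grid max=4 at (4,3)
Step 4: ant0:(0,2)->E->(0,3) | ant1:(4,3)->W->(4,2) | ant2:(0,3)->W->(0,2)
  grid max=4 at (0,2)
Step 5: ant0:(0,3)->W->(0,2) | ant1:(4,2)->E->(4,3) | ant2:(0,2)->E->(0,3)
  grid max=5 at (0,2)

(0,2) (4,3) (0,3)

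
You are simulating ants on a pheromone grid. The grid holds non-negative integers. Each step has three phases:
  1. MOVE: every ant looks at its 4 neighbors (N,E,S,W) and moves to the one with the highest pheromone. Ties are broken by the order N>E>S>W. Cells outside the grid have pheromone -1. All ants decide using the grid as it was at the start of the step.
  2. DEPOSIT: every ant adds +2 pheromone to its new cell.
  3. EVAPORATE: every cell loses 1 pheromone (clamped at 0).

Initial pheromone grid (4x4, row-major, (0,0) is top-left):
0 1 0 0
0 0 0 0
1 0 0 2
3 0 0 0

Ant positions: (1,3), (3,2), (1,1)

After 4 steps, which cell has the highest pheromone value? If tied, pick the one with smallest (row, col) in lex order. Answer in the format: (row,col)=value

Step 1: ant0:(1,3)->S->(2,3) | ant1:(3,2)->N->(2,2) | ant2:(1,1)->N->(0,1)
  grid max=3 at (2,3)
Step 2: ant0:(2,3)->W->(2,2) | ant1:(2,2)->E->(2,3) | ant2:(0,1)->E->(0,2)
  grid max=4 at (2,3)
Step 3: ant0:(2,2)->E->(2,3) | ant1:(2,3)->W->(2,2) | ant2:(0,2)->W->(0,1)
  grid max=5 at (2,3)
Step 4: ant0:(2,3)->W->(2,2) | ant1:(2,2)->E->(2,3) | ant2:(0,1)->E->(0,2)
  grid max=6 at (2,3)
Final grid:
  0 1 1 0
  0 0 0 0
  0 0 4 6
  0 0 0 0
Max pheromone 6 at (2,3)

Answer: (2,3)=6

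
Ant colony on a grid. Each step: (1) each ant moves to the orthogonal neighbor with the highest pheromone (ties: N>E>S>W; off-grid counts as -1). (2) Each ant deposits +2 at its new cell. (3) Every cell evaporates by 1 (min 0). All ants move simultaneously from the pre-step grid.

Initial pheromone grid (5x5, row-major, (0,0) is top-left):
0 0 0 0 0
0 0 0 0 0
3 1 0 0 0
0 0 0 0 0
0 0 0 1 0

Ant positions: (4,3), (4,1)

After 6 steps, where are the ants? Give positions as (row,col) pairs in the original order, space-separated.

Step 1: ant0:(4,3)->N->(3,3) | ant1:(4,1)->N->(3,1)
  grid max=2 at (2,0)
Step 2: ant0:(3,3)->N->(2,3) | ant1:(3,1)->N->(2,1)
  grid max=1 at (2,0)
Step 3: ant0:(2,3)->N->(1,3) | ant1:(2,1)->W->(2,0)
  grid max=2 at (2,0)
Step 4: ant0:(1,3)->N->(0,3) | ant1:(2,0)->N->(1,0)
  grid max=1 at (0,3)
Step 5: ant0:(0,3)->E->(0,4) | ant1:(1,0)->S->(2,0)
  grid max=2 at (2,0)
Step 6: ant0:(0,4)->S->(1,4) | ant1:(2,0)->N->(1,0)
  grid max=1 at (1,0)

(1,4) (1,0)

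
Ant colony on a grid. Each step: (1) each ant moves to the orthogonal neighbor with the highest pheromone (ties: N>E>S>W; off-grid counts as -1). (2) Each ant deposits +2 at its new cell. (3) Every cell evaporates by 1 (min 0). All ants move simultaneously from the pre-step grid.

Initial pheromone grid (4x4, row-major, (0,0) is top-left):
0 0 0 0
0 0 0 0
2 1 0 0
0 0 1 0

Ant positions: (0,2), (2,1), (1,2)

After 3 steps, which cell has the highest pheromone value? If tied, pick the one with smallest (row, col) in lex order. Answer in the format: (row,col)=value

Answer: (0,2)=3

Derivation:
Step 1: ant0:(0,2)->E->(0,3) | ant1:(2,1)->W->(2,0) | ant2:(1,2)->N->(0,2)
  grid max=3 at (2,0)
Step 2: ant0:(0,3)->W->(0,2) | ant1:(2,0)->N->(1,0) | ant2:(0,2)->E->(0,3)
  grid max=2 at (0,2)
Step 3: ant0:(0,2)->E->(0,3) | ant1:(1,0)->S->(2,0) | ant2:(0,3)->W->(0,2)
  grid max=3 at (0,2)
Final grid:
  0 0 3 3
  0 0 0 0
  3 0 0 0
  0 0 0 0
Max pheromone 3 at (0,2)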